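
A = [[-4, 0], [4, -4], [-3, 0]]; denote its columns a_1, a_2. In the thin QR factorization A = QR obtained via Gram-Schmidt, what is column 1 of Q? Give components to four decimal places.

e_1 = (-0.6247, 0.6247, -0.4685)

a_1 = (-4, 4, -3); ‖a_1‖ = 6.4031, so e_1 = (-0.6247, 0.6247, -0.4685).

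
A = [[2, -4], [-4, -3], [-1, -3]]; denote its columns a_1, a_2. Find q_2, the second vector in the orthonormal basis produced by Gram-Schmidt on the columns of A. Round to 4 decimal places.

a_1 = (2, -4, -1); ‖a_1‖ = 4.5826, so q_1 = (0.4364, -0.8729, -0.2182).
q_1·a_2 = 0.4364·(-4) + (-0.8729)·(-3) + (-0.2182)·(-3) = 1.5275.
u_2 = a_2 − 1.5275·q_1 = (-4.6667, -1.6667, -2.6667).
‖u_2‖ = 5.6273, so q_2 = (-0.8293, -0.2962, -0.4739).

q_2 = (-0.8293, -0.2962, -0.4739)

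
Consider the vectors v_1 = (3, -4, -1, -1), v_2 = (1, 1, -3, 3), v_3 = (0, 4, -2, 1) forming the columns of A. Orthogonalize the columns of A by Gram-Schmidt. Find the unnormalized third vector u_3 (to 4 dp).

v_1 = (3, -4, -1, -1); ‖v_1‖ = 5.1962, so q_1 = (0.5774, -0.7698, -0.1925, -0.1925).
q_1·v_2 = 0.5774·1 + (-0.7698)·1 + (-0.1925)·(-3) + (-0.1925)·3 = -0.1925.
u_2 = v_2 + 0.1925·q_1 = (1.1111, 0.8519, -3.0370, 2.9630).
‖u_2‖ = 4.4680, so q_2 = (0.2487, 0.1907, -0.6797, 0.6632).
q_1·v_3 = 0.5774·0 + (-0.7698)·4 + (-0.1925)·(-2) + (-0.1925)·1 = -2.8868; q_2·v_3 = 0.2487·0 + 0.1907·4 + (-0.6797)·(-2) + 0.6632·1 = 2.7852.
u_3 = v_3 + 2.8868·q_1 − 2.7852·q_2 = (0.9740, 1.2468, -0.6623, -1.4026).

u_3 = (0.9740, 1.2468, -0.6623, -1.4026)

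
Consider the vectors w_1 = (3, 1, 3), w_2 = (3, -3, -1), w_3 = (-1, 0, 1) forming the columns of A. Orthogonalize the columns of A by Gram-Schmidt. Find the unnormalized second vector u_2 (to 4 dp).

w_1 = (3, 1, 3); ‖w_1‖ = 4.3589, so q_1 = (0.6882, 0.2294, 0.6882).
q_1·w_2 = 0.6882·3 + 0.2294·(-3) + 0.6882·(-1) = 0.6882.
u_2 = w_2 − 0.6882·q_1 = (2.5263, -3.1579, -1.4737).

u_2 = (2.5263, -3.1579, -1.4737)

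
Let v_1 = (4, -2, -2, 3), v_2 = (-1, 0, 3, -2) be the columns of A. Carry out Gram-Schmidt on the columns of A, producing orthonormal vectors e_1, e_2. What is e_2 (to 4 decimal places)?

e_2 = (0.3760, -0.3881, 0.8126, -0.2183)

v_1 = (4, -2, -2, 3); ‖v_1‖ = 5.7446, so e_1 = (0.6963, -0.3482, -0.3482, 0.5222).
e_1·v_2 = 0.6963·(-1) + (-0.3482)·0 + (-0.3482)·3 + 0.5222·(-2) = -2.7852.
u_2 = v_2 + 2.7852·e_1 = (0.9394, -0.9697, 2.0303, -0.5455).
‖u_2‖ = 2.4985, so e_2 = (0.3760, -0.3881, 0.8126, -0.2183).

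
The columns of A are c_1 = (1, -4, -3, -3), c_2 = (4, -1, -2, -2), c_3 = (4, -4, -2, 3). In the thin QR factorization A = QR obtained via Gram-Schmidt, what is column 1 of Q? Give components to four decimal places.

c_1 = (1, -4, -3, -3); ‖c_1‖ = 5.9161, so q_1 = (0.1690, -0.6761, -0.5071, -0.5071).

q_1 = (0.1690, -0.6761, -0.5071, -0.5071)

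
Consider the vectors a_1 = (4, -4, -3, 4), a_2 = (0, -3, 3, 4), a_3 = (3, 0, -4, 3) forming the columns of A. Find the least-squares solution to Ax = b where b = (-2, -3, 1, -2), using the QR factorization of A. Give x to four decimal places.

a_1 = (4, -4, -3, 4); ‖a_1‖ = 7.5498, so q_1 = (0.5298, -0.5298, -0.3974, 0.5298).
q_1·a_2 = 0.5298·0 + (-0.5298)·(-3) + (-0.3974)·3 + 0.5298·4 = 2.5166.
u_2 = a_2 − 2.5166·q_1 = (-1.3333, -1.6667, 4.0000, 2.6667).
‖u_2‖ = 5.2599, so q_2 = (-0.2535, -0.3169, 0.7605, 0.5070).
q_1·a_3 = 0.5298·3 + (-0.5298)·0 + (-0.3974)·(-4) + 0.5298·3 = 4.7683; q_2·a_3 = (-0.2535)·3 + (-0.3169)·0 + 0.7605·(-4) + 0.5070·3 = -2.2814.
u_3 = a_3 − 4.7683·q_1 + 2.2814·q_2 = (-0.1046, 1.8034, -0.3703, 1.6303).
‖u_3‖ = 2.4614, so q_3 = (-0.0425, 0.7327, -0.1505, 0.6624).
Qᵀb = (-0.9272, 1.2041, -3.5882).
Back-substitute: x_3 = -3.5882/2.4614 = -1.4578.
x_2 = (1.2041 + 2.2814·(-1.4578))/5.2599 = -0.4034.
x_1 = (-0.9272 − 2.5166·(-0.4034) − 4.7683·(-1.4578))/7.5498 = 0.9324.

x = (0.9324, -0.4034, -1.4578)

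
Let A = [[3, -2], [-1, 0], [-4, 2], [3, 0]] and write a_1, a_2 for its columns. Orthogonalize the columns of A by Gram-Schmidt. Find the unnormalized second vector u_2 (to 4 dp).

u_2 = (-0.8000, -0.4000, 0.4000, 1.2000)

a_1 = (3, -1, -4, 3); ‖a_1‖ = 5.9161, so e_1 = (0.5071, -0.1690, -0.6761, 0.5071).
e_1·a_2 = 0.5071·(-2) + (-0.1690)·0 + (-0.6761)·2 + 0.5071·0 = -2.3664.
u_2 = a_2 + 2.3664·e_1 = (-0.8000, -0.4000, 0.4000, 1.2000).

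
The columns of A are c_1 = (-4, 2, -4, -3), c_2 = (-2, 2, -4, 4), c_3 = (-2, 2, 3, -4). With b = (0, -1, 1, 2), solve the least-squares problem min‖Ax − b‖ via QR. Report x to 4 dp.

c_1 = (-4, 2, -4, -3); ‖c_1‖ = 6.7082, so q_1 = (-0.5963, 0.2981, -0.5963, -0.4472).
q_1·c_2 = (-0.5963)·(-2) + 0.2981·2 + (-0.5963)·(-4) + (-0.4472)·4 = 2.3851.
u_2 = c_2 − 2.3851·q_1 = (-0.5778, 1.2889, -2.5778, 5.0667).
‖u_2‖ = 5.8576, so q_2 = (-0.0986, 0.2200, -0.4401, 0.8650).
q_1·c_3 = (-0.5963)·(-2) + 0.2981·2 + (-0.5963)·3 + (-0.4472)·(-4) = 1.7889; q_2·c_3 = (-0.0986)·(-2) + 0.2200·2 + (-0.4401)·3 + 0.8650·(-4) = -4.1428.
u_3 = c_3 − 1.7889·q_1 + 4.1428·q_2 = (-1.3420, 2.3782, 2.2435, 0.3834).
‖u_3‖ = 3.5549, so q_3 = (-0.3775, 0.6690, 0.6311, 0.1079).
Qᵀb = (-1.7889, 1.0698, 0.1778).
Back-substitute: x_3 = 0.1778/3.5549 = 0.0500.
x_2 = (1.0698 + 4.1428·0.0500)/5.8576 = 0.2180.
x_1 = (-1.7889 − 2.3851·0.2180 − 1.7889·0.0500)/6.7082 = -0.3575.

x = (-0.3575, 0.2180, 0.0500)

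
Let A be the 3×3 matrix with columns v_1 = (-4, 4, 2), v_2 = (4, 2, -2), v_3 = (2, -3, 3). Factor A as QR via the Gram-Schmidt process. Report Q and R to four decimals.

Q = [[-0.6667, 0.5963, 0.4472], [0.6667, 0.7454, 0.0000], [0.3333, -0.2981, 0.8944]], R = [[6.0000, -2.0000, -2.3333], [0.0000, 4.4721, -1.9379], [0.0000, 0.0000, 3.5777]]

v_1 = (-4, 4, 2); ‖v_1‖ = 6.0000, so q_1 = (-0.6667, 0.6667, 0.3333).
q_1·v_2 = (-0.6667)·4 + 0.6667·2 + 0.3333·(-2) = -2.0000.
u_2 = v_2 + 2.0000·q_1 = (2.6667, 3.3333, -1.3333).
‖u_2‖ = 4.4721, so q_2 = (0.5963, 0.7454, -0.2981).
q_1·v_3 = (-0.6667)·2 + 0.6667·(-3) + 0.3333·3 = -2.3333; q_2·v_3 = 0.5963·2 + 0.7454·(-3) + (-0.2981)·3 = -1.9379.
u_3 = v_3 + 2.3333·q_1 + 1.9379·q_2 = (1.6000, 0.0000, 3.2000).
‖u_3‖ = 3.5777, so q_3 = (0.4472, 0.0000, 0.8944).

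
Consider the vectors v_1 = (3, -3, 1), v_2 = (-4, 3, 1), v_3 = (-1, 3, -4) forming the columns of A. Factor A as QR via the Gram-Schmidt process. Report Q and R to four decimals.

Q = [[0.6882, -0.3786, 0.6189], [-0.6882, -0.0710, 0.7220], [0.2294, 0.9228, 0.3094]], R = [[4.3589, -4.5883, -3.6707], [0.0000, 2.2243, -3.5257], [0.0000, 0.0000, 0.3094]]

e_1 = v_1/‖v_1‖ = (3, -3, 1)/4.3589 = (0.6882, -0.6882, 0.2294).
r_{12} = e_1·v_2 = -4.5883.
u_2 = v_2 + 4.5883·e_1 = (-0.8421, -0.1579, 2.0526).
‖u_2‖ = 2.2243, so e_2 = (-0.3786, -0.0710, 0.9228).
r_{13} = e_1·v_3 = -3.6707; r_{23} = e_2·v_3 = -3.5257.
u_3 = v_3 + 3.6707·e_1 + 3.5257·e_2 = (0.1915, 0.2234, 0.0957).
‖u_3‖ = 0.3094, so e_3 = (0.6189, 0.7220, 0.3094).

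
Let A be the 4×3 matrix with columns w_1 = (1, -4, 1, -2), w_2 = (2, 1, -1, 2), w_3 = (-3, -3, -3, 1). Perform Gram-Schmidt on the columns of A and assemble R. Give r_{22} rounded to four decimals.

w_1 = (1, -4, 1, -2); ‖w_1‖ = 4.6904, so q_1 = (0.2132, -0.8528, 0.2132, -0.4264).
q_1·w_2 = 0.2132·2 + (-0.8528)·1 + 0.2132·(-1) + (-0.4264)·2 = -1.4924.
u_2 = w_2 + 1.4924·q_1 = (2.3182, -0.2727, -0.6818, 1.3636).
r_{22} = ‖u_2‖ = 2.7880.

r_{22} = 2.7880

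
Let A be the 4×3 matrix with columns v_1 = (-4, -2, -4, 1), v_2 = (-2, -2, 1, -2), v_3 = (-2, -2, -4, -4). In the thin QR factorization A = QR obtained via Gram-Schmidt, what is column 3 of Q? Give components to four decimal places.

q_1 = v_1/‖v_1‖ = (-4, -2, -4, 1)/6.0828 = (-0.6576, -0.3288, -0.6576, 0.1644).
r_{12} = q_1·v_2 = 0.9864.
u_2 = v_2 − 0.9864·q_1 = (-1.3514, -1.6757, 1.6486, -2.1622).
‖u_2‖ = 3.4680, so q_2 = (-0.3897, -0.4832, 0.4754, -0.6235).
r_{13} = q_1·v_3 = 3.9456; r_{23} = q_2·v_3 = 2.3380.
u_3 = v_3 − 3.9456·q_1 − 2.3380·q_2 = (1.5056, 0.4270, -2.5169, -3.1910).
‖u_3‖ = 4.3550, so q_3 = (0.3457, 0.0980, -0.5779, -0.7327).

q_3 = (0.3457, 0.0980, -0.5779, -0.7327)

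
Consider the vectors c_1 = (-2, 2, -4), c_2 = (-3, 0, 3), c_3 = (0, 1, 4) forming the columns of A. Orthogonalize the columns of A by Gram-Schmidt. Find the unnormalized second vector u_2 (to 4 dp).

u_2 = (-3.5000, 0.5000, 2.0000)

c_1 = (-2, 2, -4); ‖c_1‖ = 4.8990, so e_1 = (-0.4082, 0.4082, -0.8165).
e_1·c_2 = (-0.4082)·(-3) + 0.4082·0 + (-0.8165)·3 = -1.2247.
u_2 = c_2 + 1.2247·e_1 = (-3.5000, 0.5000, 2.0000).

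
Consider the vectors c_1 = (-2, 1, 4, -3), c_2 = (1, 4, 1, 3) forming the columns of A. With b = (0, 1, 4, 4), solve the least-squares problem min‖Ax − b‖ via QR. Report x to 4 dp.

c_1 = (-2, 1, 4, -3); ‖c_1‖ = 5.4772, so e_1 = (-0.3651, 0.1826, 0.7303, -0.5477).
e_1·c_2 = (-0.3651)·1 + 0.1826·4 + 0.7303·1 + (-0.5477)·3 = -0.5477.
u_2 = c_2 + 0.5477·e_1 = (0.8000, 4.1000, 1.4000, 2.7000).
‖u_2‖ = 5.1672, so e_2 = (0.1548, 0.7935, 0.2709, 0.5225).
Qᵀb = (0.9129, 3.9673).
Back-substitute: x_2 = 3.9673/5.1672 = 0.7678.
x_1 = (0.9129 + 0.5477·0.7678)/5.4772 = 0.2434.

x = (0.2434, 0.7678)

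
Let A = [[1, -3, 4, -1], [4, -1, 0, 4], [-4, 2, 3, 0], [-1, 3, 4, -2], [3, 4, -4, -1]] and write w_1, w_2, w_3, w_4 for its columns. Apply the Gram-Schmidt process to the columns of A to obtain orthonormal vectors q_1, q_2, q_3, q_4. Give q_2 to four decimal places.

w_1 = (1, 4, -4, -1, 3); ‖w_1‖ = 6.5574, so q_1 = (0.1525, 0.6100, -0.6100, -0.1525, 0.4575).
q_1·w_2 = 0.1525·(-3) + 0.6100·(-1) + (-0.6100)·2 + (-0.1525)·3 + 0.4575·4 = -0.9150.
u_2 = w_2 + 0.9150·q_1 = (-2.8605, -0.4419, 1.4419, 2.8605, 4.4186).
‖u_2‖ = 6.1776, so q_2 = (-0.4630, -0.0715, 0.2334, 0.4630, 0.7153).

q_2 = (-0.4630, -0.0715, 0.2334, 0.4630, 0.7153)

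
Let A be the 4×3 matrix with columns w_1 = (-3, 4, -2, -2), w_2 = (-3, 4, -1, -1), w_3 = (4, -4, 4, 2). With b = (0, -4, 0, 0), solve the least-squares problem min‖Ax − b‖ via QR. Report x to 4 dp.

q_1 = w_1/‖w_1‖ = (-3, 4, -2, -2)/5.7446 = (-0.5222, 0.6963, -0.3482, -0.3482).
r_{12} = q_1·w_2 = 5.0483.
u_2 = w_2 − 5.0483·q_1 = (-0.3636, 0.4848, 0.7576, 0.7576).
‖u_2‖ = 1.2309, so q_2 = (-0.2954, 0.3939, 0.6155, 0.6155).
r_{13} = q_1·w_3 = -6.9631; r_{23} = q_2·w_3 = 0.9355.
u_3 = w_3 + 6.9631·q_1 − 0.9355·q_2 = (0.6400, 0.4800, 1.0000, -1.0000).
‖u_3‖ = 1.6248, so q_3 = (0.3939, 0.2954, 0.6155, -0.6155).
Qᵀb = (-2.7852, -1.5756, -1.1817).
Back-substitute: x_3 = -1.1817/1.6248 = -0.7273.
x_2 = (-1.5756 − 0.9355·(-0.7273))/1.2309 = -0.7273.
x_1 = (-2.7852 − 5.0483·(-0.7273) + 6.9631·(-0.7273))/5.7446 = -0.7273.

x = (-0.7273, -0.7273, -0.7273)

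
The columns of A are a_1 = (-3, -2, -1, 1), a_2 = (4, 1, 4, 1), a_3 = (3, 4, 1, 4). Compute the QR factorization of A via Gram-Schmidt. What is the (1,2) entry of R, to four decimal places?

r_{12} = -4.3894

a_1 = (-3, -2, -1, 1); ‖a_1‖ = 3.8730, so e_1 = (-0.7746, -0.5164, -0.2582, 0.2582).
r_{12} = e_1·a_2 = -4.3894.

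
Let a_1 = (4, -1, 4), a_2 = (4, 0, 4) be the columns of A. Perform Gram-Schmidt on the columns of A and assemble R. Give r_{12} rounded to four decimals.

q_1 = a_1/‖a_1‖ = (4, -1, 4)/5.7446 = (0.6963, -0.1741, 0.6963).
r_{12} = q_1·a_2 = 5.5705.

r_{12} = 5.5705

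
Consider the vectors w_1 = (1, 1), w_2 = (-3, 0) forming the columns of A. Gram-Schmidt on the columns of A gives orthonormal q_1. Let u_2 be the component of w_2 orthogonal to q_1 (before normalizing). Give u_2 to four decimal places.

u_2 = (-1.5000, 1.5000)

q_1 = w_1/‖w_1‖ = (1, 1)/1.4142 = (0.7071, 0.7071).
r_{12} = q_1·w_2 = -2.1213.
u_2 = w_2 + 2.1213·q_1 = (-1.5000, 1.5000).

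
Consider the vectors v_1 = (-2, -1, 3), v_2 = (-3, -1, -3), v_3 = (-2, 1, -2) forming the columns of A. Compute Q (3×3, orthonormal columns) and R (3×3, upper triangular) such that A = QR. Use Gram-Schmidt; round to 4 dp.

Q = [[-0.5345, -0.7595, -0.3707], [-0.2673, -0.2642, 0.9267], [0.8018, -0.5944, 0.0618]], R = [[3.7417, -0.5345, -0.8018], [0.0000, 4.3260, 2.4437], [0.0000, 0.0000, 1.5445]]

v_1 = (-2, -1, 3); ‖v_1‖ = 3.7417, so q_1 = (-0.5345, -0.2673, 0.8018).
q_1·v_2 = (-0.5345)·(-3) + (-0.2673)·(-1) + 0.8018·(-3) = -0.5345.
u_2 = v_2 + 0.5345·q_1 = (-3.2857, -1.1429, -2.5714).
‖u_2‖ = 4.3260, so q_2 = (-0.7595, -0.2642, -0.5944).
q_1·v_3 = (-0.5345)·(-2) + (-0.2673)·1 + 0.8018·(-2) = -0.8018; q_2·v_3 = (-0.7595)·(-2) + (-0.2642)·1 + (-0.5944)·(-2) = 2.4437.
u_3 = v_3 + 0.8018·q_1 − 2.4437·q_2 = (-0.5725, 1.4313, 0.0954).
‖u_3‖ = 1.5445, so q_3 = (-0.3707, 0.9267, 0.0618).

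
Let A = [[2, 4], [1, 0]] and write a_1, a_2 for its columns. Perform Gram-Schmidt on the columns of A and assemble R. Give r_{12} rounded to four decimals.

r_{12} = 3.5777

e_1 = a_1/‖a_1‖ = (2, 1)/2.2361 = (0.8944, 0.4472).
r_{12} = e_1·a_2 = 3.5777.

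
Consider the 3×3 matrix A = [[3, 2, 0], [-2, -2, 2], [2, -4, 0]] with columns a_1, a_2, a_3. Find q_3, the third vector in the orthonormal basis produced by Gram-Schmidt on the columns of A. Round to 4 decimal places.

q_3 = (0.5970, 0.7960, -0.0995)

a_1 = (3, -2, 2); ‖a_1‖ = 4.1231, so q_1 = (0.7276, -0.4851, 0.4851).
q_1·a_2 = 0.7276·2 + (-0.4851)·(-2) + 0.4851·(-4) = 0.4851.
u_2 = a_2 − 0.4851·q_1 = (1.6471, -1.7647, -4.2353).
‖u_2‖ = 4.8749, so q_2 = (0.3379, -0.3620, -0.8688).
q_1·a_3 = 0.7276·0 + (-0.4851)·2 + 0.4851·0 = -0.9701; q_2·a_3 = 0.3379·0 + (-0.3620)·2 + (-0.8688)·0 = -0.7240.
u_3 = a_3 + 0.9701·q_1 + 0.7240·q_2 = (0.9505, 1.2673, -0.1584).
‖u_3‖ = 1.5921, so q_3 = (0.5970, 0.7960, -0.0995).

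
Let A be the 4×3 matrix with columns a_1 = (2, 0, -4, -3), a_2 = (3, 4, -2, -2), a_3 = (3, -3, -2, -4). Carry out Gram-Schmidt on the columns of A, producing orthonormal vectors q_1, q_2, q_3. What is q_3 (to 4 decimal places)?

a_1 = (2, 0, -4, -3); ‖a_1‖ = 5.3852, so q_1 = (0.3714, 0.0000, -0.7428, -0.5571).
q_1·a_2 = 0.3714·3 + 0.0000·4 + (-0.7428)·(-2) + (-0.5571)·(-2) = 3.7139.
u_2 = a_2 − 3.7139·q_1 = (1.6207, 4.0000, 0.7586, 0.0690).
‖u_2‖ = 4.3826, so q_2 = (0.3698, 0.9127, 0.1731, 0.0157).
q_1·a_3 = 0.3714·3 + 0.0000·(-3) + (-0.7428)·(-2) + (-0.5571)·(-4) = 4.8281; q_2·a_3 = 0.3698·3 + 0.9127·(-3) + 0.1731·(-2) + 0.0157·(-4) = -2.0379.
u_3 = a_3 − 4.8281·q_1 + 2.0379·q_2 = (1.9605, -1.1400, 1.9390, -1.2783).
‖u_3‖ = 3.2460, so q_3 = (0.6040, -0.3512, 0.5973, -0.3938).

q_3 = (0.6040, -0.3512, 0.5973, -0.3938)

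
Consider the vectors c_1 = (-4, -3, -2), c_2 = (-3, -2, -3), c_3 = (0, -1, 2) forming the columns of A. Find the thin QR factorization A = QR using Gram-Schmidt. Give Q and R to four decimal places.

c_1 = (-4, -3, -2); ‖c_1‖ = 5.3852, so q_1 = (-0.7428, -0.5571, -0.3714).
q_1·c_2 = (-0.7428)·(-3) + (-0.5571)·(-2) + (-0.3714)·(-3) = 4.4567.
u_2 = c_2 − 4.4567·q_1 = (0.3103, 0.4828, -1.3448).
‖u_2‖ = 1.4622, so q_2 = (0.2122, 0.3302, -0.9197).
q_1·c_3 = (-0.7428)·0 + (-0.5571)·(-1) + (-0.3714)·2 = -0.1857; q_2·c_3 = 0.2122·0 + 0.3302·(-1) + (-0.9197)·2 = -2.1697.
u_3 = c_3 + 0.1857·q_1 + 2.1697·q_2 = (0.3226, -0.3871, -0.0645).
‖u_3‖ = 0.5080, so q_3 = (0.6350, -0.7620, -0.1270).

Q = [[-0.7428, 0.2122, 0.6350], [-0.5571, 0.3302, -0.7620], [-0.3714, -0.9197, -0.1270]], R = [[5.3852, 4.4567, -0.1857], [0.0000, 1.4622, -2.1697], [0.0000, 0.0000, 0.5080]]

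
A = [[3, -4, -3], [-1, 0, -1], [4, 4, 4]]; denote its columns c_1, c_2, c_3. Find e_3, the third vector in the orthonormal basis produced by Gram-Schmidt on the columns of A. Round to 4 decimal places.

c_1 = (3, -1, 4); ‖c_1‖ = 5.0990, so e_1 = (0.5883, -0.1961, 0.7845).
e_1·c_2 = 0.5883·(-4) + (-0.1961)·0 + 0.7845·4 = 0.7845.
u_2 = c_2 − 0.7845·e_1 = (-4.4615, 0.1538, 3.3846).
‖u_2‖ = 5.6022, so e_2 = (-0.7964, 0.0275, 0.6042).
e_1·c_3 = 0.5883·(-3) + (-0.1961)·(-1) + 0.7845·4 = 1.5689; e_2·c_3 = (-0.7964)·(-3) + 0.0275·(-1) + 0.6042·4 = 4.7783.
u_3 = c_3 − 1.5689·e_1 − 4.7783·e_2 = (-0.1176, -0.8235, -0.1176).
‖u_3‖ = 0.8402, so e_3 = (-0.1400, -0.9802, -0.1400).

e_3 = (-0.1400, -0.9802, -0.1400)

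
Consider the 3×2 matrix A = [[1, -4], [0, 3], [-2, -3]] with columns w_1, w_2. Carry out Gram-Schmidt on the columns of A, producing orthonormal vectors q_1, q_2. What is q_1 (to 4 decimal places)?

q_1 = (0.4472, 0.0000, -0.8944)

w_1 = (1, 0, -2); ‖w_1‖ = 2.2361, so q_1 = (0.4472, 0.0000, -0.8944).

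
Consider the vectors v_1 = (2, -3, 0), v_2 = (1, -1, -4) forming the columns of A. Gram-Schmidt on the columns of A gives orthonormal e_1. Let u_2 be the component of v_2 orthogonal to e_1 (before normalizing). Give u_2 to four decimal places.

e_1 = v_1/‖v_1‖ = (2, -3, 0)/3.6056 = (0.5547, -0.8321, 0.0000).
r_{12} = e_1·v_2 = 1.3868.
u_2 = v_2 − 1.3868·e_1 = (0.2308, 0.1538, -4.0000).

u_2 = (0.2308, 0.1538, -4.0000)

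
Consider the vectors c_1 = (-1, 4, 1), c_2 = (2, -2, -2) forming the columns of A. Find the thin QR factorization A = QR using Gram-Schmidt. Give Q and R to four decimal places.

Q = [[-0.2357, 0.6667], [0.9428, 0.3333], [0.2357, -0.6667]], R = [[4.2426, -2.8284], [0.0000, 2.0000]]

q_1 = c_1/‖c_1‖ = (-1, 4, 1)/4.2426 = (-0.2357, 0.9428, 0.2357).
r_{12} = q_1·c_2 = -2.8284.
u_2 = c_2 + 2.8284·q_1 = (1.3333, 0.6667, -1.3333).
‖u_2‖ = 2.0000, so q_2 = (0.6667, 0.3333, -0.6667).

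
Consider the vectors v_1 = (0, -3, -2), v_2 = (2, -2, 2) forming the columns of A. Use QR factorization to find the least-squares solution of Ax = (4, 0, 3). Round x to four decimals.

x = (-0.6579, 1.2763)

v_1 = (0, -3, -2); ‖v_1‖ = 3.6056, so e_1 = (0.0000, -0.8321, -0.5547).
e_1·v_2 = 0.0000·2 + (-0.8321)·(-2) + (-0.5547)·2 = 0.5547.
u_2 = v_2 − 0.5547·e_1 = (2.0000, -1.5385, 2.3077).
‖u_2‖ = 3.4194, so e_2 = (0.5849, -0.4499, 0.6749).
Qᵀb = (-1.6641, 4.3642).
Back-substitute: x_2 = 4.3642/3.4194 = 1.2763.
x_1 = (-1.6641 − 0.5547·1.2763)/3.6056 = -0.6579.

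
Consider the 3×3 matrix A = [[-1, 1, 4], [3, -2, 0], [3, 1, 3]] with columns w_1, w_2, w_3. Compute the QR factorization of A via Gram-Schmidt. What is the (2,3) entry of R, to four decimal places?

r_{23} = 3.5457

w_1 = (-1, 3, 3); ‖w_1‖ = 4.3589, so e_1 = (-0.2294, 0.6882, 0.6882).
e_1·w_2 = (-0.2294)·1 + 0.6882·(-2) + 0.6882·1 = -0.9177.
u_2 = w_2 + 0.9177·e_1 = (0.7895, -1.3684, 1.6316).
‖u_2‖ = 2.2711, so e_2 = (0.3476, -0.6025, 0.7184).
r_{23} = e_2·w_3 = 3.5457.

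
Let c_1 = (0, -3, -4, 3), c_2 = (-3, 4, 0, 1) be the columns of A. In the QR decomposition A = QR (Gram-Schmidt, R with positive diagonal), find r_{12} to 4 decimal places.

q_1 = c_1/‖c_1‖ = (0, -3, -4, 3)/5.8310 = (0.0000, -0.5145, -0.6860, 0.5145).
r_{12} = q_1·c_2 = -1.5435.

r_{12} = -1.5435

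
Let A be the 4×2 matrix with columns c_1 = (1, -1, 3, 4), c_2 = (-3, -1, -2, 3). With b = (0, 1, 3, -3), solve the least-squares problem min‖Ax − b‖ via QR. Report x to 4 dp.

x = (-0.0463, -0.6876)

c_1 = (1, -1, 3, 4); ‖c_1‖ = 5.1962, so q_1 = (0.1925, -0.1925, 0.5774, 0.7698).
q_1·c_2 = 0.1925·(-3) + (-0.1925)·(-1) + 0.5774·(-2) + 0.7698·3 = 0.7698.
u_2 = c_2 − 0.7698·q_1 = (-3.1481, -0.8519, -2.4444, 2.4074).
‖u_2‖ = 4.7336, so q_2 = (-0.6651, -0.1800, -0.5164, 0.5086).
Qᵀb = (-0.7698, -3.2549).
Back-substitute: x_2 = -3.2549/4.7336 = -0.6876.
x_1 = (-0.7698 − 0.7698·(-0.6876))/5.1962 = -0.0463.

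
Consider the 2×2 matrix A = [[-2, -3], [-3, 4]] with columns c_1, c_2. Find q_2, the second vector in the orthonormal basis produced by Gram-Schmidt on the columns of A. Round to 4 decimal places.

q_2 = (-0.8321, 0.5547)

q_1 = c_1/‖c_1‖ = (-2, -3)/3.6056 = (-0.5547, -0.8321).
r_{12} = q_1·c_2 = -1.6641.
u_2 = c_2 + 1.6641·q_1 = (-3.9231, 2.6154).
‖u_2‖ = 4.7150, so q_2 = (-0.8321, 0.5547).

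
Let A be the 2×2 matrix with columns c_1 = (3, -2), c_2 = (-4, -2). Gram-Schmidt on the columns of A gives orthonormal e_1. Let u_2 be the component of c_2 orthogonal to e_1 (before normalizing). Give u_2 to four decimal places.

u_2 = (-2.1538, -3.2308)

c_1 = (3, -2); ‖c_1‖ = 3.6056, so e_1 = (0.8321, -0.5547).
e_1·c_2 = 0.8321·(-4) + (-0.5547)·(-2) = -2.2188.
u_2 = c_2 + 2.2188·e_1 = (-2.1538, -3.2308).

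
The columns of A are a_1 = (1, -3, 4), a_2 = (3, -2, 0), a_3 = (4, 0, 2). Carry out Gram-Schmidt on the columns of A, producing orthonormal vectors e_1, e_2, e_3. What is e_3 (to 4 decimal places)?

a_1 = (1, -3, 4); ‖a_1‖ = 5.0990, so e_1 = (0.1961, -0.5883, 0.7845).
e_1·a_2 = 0.1961·3 + (-0.5883)·(-2) + 0.7845·0 = 1.7650.
u_2 = a_2 − 1.7650·e_1 = (2.6538, -0.9615, -1.3846).
‖u_2‖ = 3.1440, so e_2 = (0.8441, -0.3058, -0.4404).
e_1·a_3 = 0.1961·4 + (-0.5883)·0 + 0.7845·2 = 2.3534; e_2·a_3 = 0.8441·4 + (-0.3058)·0 + (-0.4404)·2 = 2.4956.
u_3 = a_3 − 2.3534·e_1 − 2.4956·e_2 = (1.4319, 2.1479, 1.2529).
‖u_3‖ = 2.8694, so e_3 = (0.4990, 0.7485, 0.4366).

e_3 = (0.4990, 0.7485, 0.4366)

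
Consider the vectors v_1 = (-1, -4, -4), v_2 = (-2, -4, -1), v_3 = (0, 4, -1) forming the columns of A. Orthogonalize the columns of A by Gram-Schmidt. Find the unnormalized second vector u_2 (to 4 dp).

q_1 = v_1/‖v_1‖ = (-1, -4, -4)/5.7446 = (-0.1741, -0.6963, -0.6963).
r_{12} = q_1·v_2 = 3.8297.
u_2 = v_2 − 3.8297·q_1 = (-1.3333, -1.3333, 1.6667).

u_2 = (-1.3333, -1.3333, 1.6667)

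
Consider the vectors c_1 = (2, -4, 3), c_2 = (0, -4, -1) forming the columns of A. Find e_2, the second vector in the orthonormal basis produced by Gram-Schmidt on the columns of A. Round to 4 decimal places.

c_1 = (2, -4, 3); ‖c_1‖ = 5.3852, so e_1 = (0.3714, -0.7428, 0.5571).
e_1·c_2 = 0.3714·0 + (-0.7428)·(-4) + 0.5571·(-1) = 2.4140.
u_2 = c_2 − 2.4140·e_1 = (-0.8966, -2.2069, -2.3448).
‖u_2‖ = 3.3425, so e_2 = (-0.2682, -0.6603, -0.7015).

e_2 = (-0.2682, -0.6603, -0.7015)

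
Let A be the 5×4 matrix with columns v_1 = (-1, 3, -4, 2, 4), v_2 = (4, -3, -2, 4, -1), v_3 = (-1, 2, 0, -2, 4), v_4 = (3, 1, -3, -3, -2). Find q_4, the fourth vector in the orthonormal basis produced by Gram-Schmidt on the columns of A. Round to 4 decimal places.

v_1 = (-1, 3, -4, 2, 4); ‖v_1‖ = 6.7823, so q_1 = (-0.1474, 0.4423, -0.5898, 0.2949, 0.5898).
q_1·v_2 = (-0.1474)·4 + 0.4423·(-3) + (-0.5898)·(-2) + 0.2949·4 + 0.5898·(-1) = -0.1474.
u_2 = v_2 + 0.1474·q_1 = (3.9783, -2.9348, -2.0870, 4.0435, -0.9130).
‖u_2‖ = 6.7807, so q_2 = (0.5867, -0.4328, -0.3078, 0.5963, -0.1347).
q_1·v_3 = (-0.1474)·(-1) + 0.4423·2 + (-0.5898)·0 + 0.2949·(-2) + 0.5898·4 = 2.8014; q_2·v_3 = 0.5867·(-1) + (-0.4328)·2 + (-0.3078)·0 + 0.5963·(-2) + (-0.1347)·4 = -3.1836.
u_3 = v_3 − 2.8014·q_1 + 3.1836·q_2 = (1.2809, -0.6170, 0.6723, -0.9277, 1.9191).
‖u_3‖ = 2.6490, so q_3 = (0.4835, -0.2329, 0.2538, -0.3502, 0.7245).
q_1·v_4 = (-0.1474)·3 + 0.4423·1 + (-0.5898)·(-3) + 0.2949·(-3) + 0.5898·(-2) = -0.2949; q_2·v_4 = 0.5867·3 + (-0.4328)·1 + (-0.3078)·(-3) + 0.5963·(-3) + (-0.1347)·(-2) = 0.7310; q_3·v_4 = 0.4835·3 + (-0.2329)·1 + 0.2538·(-3) + (-0.3502)·(-3) + 0.7245·(-2) = 0.0578.
u_4 = v_4 + 0.2949·q_1 − 0.7310·q_2 − 0.0578·q_3 = (2.4997, 1.4603, -2.9636, -3.3287, -1.7696).
‖u_4‖ = 5.6014, so q_4 = (0.4463, 0.2607, -0.5291, -0.5943, -0.3159).

q_4 = (0.4463, 0.2607, -0.5291, -0.5943, -0.3159)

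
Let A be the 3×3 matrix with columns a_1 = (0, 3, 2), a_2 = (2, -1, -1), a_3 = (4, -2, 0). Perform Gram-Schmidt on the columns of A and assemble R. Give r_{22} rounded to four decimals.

r_{22} = 2.0191

a_1 = (0, 3, 2); ‖a_1‖ = 3.6056, so e_1 = (0.0000, 0.8321, 0.5547).
e_1·a_2 = 0.0000·2 + 0.8321·(-1) + 0.5547·(-1) = -1.3868.
u_2 = a_2 + 1.3868·e_1 = (2.0000, 0.1538, -0.2308).
r_{22} = ‖u_2‖ = 2.0191.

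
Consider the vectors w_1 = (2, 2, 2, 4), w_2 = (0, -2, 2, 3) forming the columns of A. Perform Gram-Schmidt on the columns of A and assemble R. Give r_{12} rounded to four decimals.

q_1 = w_1/‖w_1‖ = (2, 2, 2, 4)/5.2915 = (0.3780, 0.3780, 0.3780, 0.7559).
r_{12} = q_1·w_2 = 2.2678.

r_{12} = 2.2678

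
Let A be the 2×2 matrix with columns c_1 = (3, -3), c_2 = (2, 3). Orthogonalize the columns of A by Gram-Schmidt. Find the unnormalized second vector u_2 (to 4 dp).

q_1 = c_1/‖c_1‖ = (3, -3)/4.2426 = (0.7071, -0.7071).
r_{12} = q_1·c_2 = -0.7071.
u_2 = c_2 + 0.7071·q_1 = (2.5000, 2.5000).

u_2 = (2.5000, 2.5000)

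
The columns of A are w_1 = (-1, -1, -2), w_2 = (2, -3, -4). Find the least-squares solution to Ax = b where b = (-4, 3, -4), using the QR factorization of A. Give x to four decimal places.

q_1 = w_1/‖w_1‖ = (-1, -1, -2)/2.4495 = (-0.4082, -0.4082, -0.8165).
r_{12} = q_1·w_2 = 3.6742.
u_2 = w_2 − 3.6742·q_1 = (3.5000, -1.5000, -1.0000).
‖u_2‖ = 3.9370, so q_2 = (0.8890, -0.3810, -0.2540).
Qᵀb = (3.6742, -3.6830).
Back-substitute: x_2 = -3.6830/3.9370 = -0.9355.
x_1 = (3.6742 − 3.6742·(-0.9355))/2.4495 = 2.9032.

x = (2.9032, -0.9355)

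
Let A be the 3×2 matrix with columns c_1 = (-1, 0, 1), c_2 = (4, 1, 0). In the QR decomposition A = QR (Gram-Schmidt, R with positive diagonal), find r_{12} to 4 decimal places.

c_1 = (-1, 0, 1); ‖c_1‖ = 1.4142, so q_1 = (-0.7071, 0.0000, 0.7071).
r_{12} = q_1·c_2 = -2.8284.

r_{12} = -2.8284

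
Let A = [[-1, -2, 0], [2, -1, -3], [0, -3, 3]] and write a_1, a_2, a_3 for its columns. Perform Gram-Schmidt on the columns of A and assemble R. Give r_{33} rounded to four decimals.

a_1 = (-1, 2, 0); ‖a_1‖ = 2.2361, so q_1 = (-0.4472, 0.8944, 0.0000).
q_1·a_2 = (-0.4472)·(-2) + 0.8944·(-1) + 0.0000·(-3) = 0.0000.
u_2 = a_2 + 0.0000·q_1 = (-2.0000, -1.0000, -3.0000).
‖u_2‖ = 3.7417, so q_2 = (-0.5345, -0.2673, -0.8018).
q_1·a_3 = (-0.4472)·0 + 0.8944·(-3) + 0.0000·3 = -2.6833; q_2·a_3 = (-0.5345)·0 + (-0.2673)·(-3) + (-0.8018)·3 = -1.6036.
u_3 = a_3 + 2.6833·q_1 + 1.6036·q_2 = (-2.0571, -1.0286, 1.7143).
r_{33} = ‖u_3‖ = 2.8685.

r_{33} = 2.8685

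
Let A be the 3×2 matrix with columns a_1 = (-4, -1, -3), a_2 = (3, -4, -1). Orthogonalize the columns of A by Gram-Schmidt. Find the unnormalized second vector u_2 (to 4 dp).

a_1 = (-4, -1, -3); ‖a_1‖ = 5.0990, so q_1 = (-0.7845, -0.1961, -0.5883).
q_1·a_2 = (-0.7845)·3 + (-0.1961)·(-4) + (-0.5883)·(-1) = -0.9806.
u_2 = a_2 + 0.9806·q_1 = (2.2308, -4.1923, -1.5769).

u_2 = (2.2308, -4.1923, -1.5769)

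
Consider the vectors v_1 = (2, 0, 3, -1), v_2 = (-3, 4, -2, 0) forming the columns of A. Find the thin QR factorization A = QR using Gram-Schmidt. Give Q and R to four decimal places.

Q = [[0.5345, -0.2972], [0.0000, 0.9246], [0.8018, 0.1321], [-0.2673, -0.1981]], R = [[3.7417, -3.2071], [0.0000, 4.3260]]

q_1 = v_1/‖v_1‖ = (2, 0, 3, -1)/3.7417 = (0.5345, 0.0000, 0.8018, -0.2673).
r_{12} = q_1·v_2 = -3.2071.
u_2 = v_2 + 3.2071·q_1 = (-1.2857, 4.0000, 0.5714, -0.8571).
‖u_2‖ = 4.3260, so q_2 = (-0.2972, 0.9246, 0.1321, -0.1981).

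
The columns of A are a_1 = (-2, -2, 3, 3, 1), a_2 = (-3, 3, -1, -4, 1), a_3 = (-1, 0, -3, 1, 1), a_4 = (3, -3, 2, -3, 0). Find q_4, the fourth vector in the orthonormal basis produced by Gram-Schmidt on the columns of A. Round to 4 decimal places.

a_1 = (-2, -2, 3, 3, 1); ‖a_1‖ = 5.1962, so q_1 = (-0.3849, -0.3849, 0.5774, 0.5774, 0.1925).
q_1·a_2 = (-0.3849)·(-3) + (-0.3849)·3 + 0.5774·(-1) + 0.5774·(-4) + 0.1925·1 = -2.6943.
u_2 = a_2 + 2.6943·q_1 = (-4.0370, 1.9630, 0.5556, -2.4444, 1.5185).
‖u_2‖ = 5.3610, so q_2 = (-0.7530, 0.3662, 0.1036, -0.4560, 0.2833).
q_1·a_3 = (-0.3849)·(-1) + (-0.3849)·0 + 0.5774·(-3) + 0.5774·1 + 0.1925·1 = -0.5774; q_2·a_3 = (-0.7530)·(-1) + 0.3662·0 + 0.1036·(-3) + (-0.4560)·1 + 0.2833·1 = 0.2694.
u_3 = a_3 + 0.5774·q_1 − 0.2694·q_2 = (-1.0193, -0.3209, -2.6946, 1.4562, 1.0348).
‖u_3‖ = 3.4050, so q_3 = (-0.2994, -0.0942, -0.7914, 0.4277, 0.3039).
q_1·a_4 = (-0.3849)·3 + (-0.3849)·(-3) + 0.5774·2 + 0.5774·(-3) + 0.1925·0 = -0.5774; q_2·a_4 = (-0.7530)·3 + 0.3662·(-3) + 0.1036·2 + (-0.4560)·(-3) + 0.2833·0 = -1.7824; q_3·a_4 = (-0.2994)·3 + (-0.0942)·(-3) + (-0.7914)·2 + 0.4277·(-3) + 0.3039·0 = -3.4811.
u_4 = a_4 + 0.5774·q_1 + 1.7824·q_2 + 3.4811·q_3 = (0.3935, -2.8976, -0.2367, -1.9907, 1.6739).
‖u_4‖ = 3.9207, so q_4 = (0.1004, -0.7391, -0.0604, -0.5077, 0.4269).

q_4 = (0.1004, -0.7391, -0.0604, -0.5077, 0.4269)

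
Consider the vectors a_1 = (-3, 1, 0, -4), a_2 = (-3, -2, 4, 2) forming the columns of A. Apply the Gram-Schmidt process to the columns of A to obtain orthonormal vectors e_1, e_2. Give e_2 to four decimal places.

e_2 = (-0.5426, -0.3417, 0.6967, 0.3216)

a_1 = (-3, 1, 0, -4); ‖a_1‖ = 5.0990, so e_1 = (-0.5883, 0.1961, 0.0000, -0.7845).
e_1·a_2 = (-0.5883)·(-3) + 0.1961·(-2) + 0.0000·4 + (-0.7845)·2 = -0.1961.
u_2 = a_2 + 0.1961·e_1 = (-3.1154, -1.9615, 4.0000, 1.8462).
‖u_2‖ = 5.7412, so e_2 = (-0.5426, -0.3417, 0.6967, 0.3216).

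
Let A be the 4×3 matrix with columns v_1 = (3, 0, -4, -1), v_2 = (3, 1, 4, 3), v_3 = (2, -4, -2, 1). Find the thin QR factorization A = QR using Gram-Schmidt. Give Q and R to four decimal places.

v_1 = (3, 0, -4, -1); ‖v_1‖ = 5.0990, so e_1 = (0.5883, 0.0000, -0.7845, -0.1961).
e_1·v_2 = 0.5883·3 + 0.0000·1 + (-0.7845)·4 + (-0.1961)·3 = -1.9612.
u_2 = v_2 + 1.9612·e_1 = (4.1538, 1.0000, 2.4615, 2.6154).
‖u_2‖ = 5.5816, so e_2 = (0.7442, 0.1792, 0.4410, 0.4686).
e_1·v_3 = 0.5883·2 + 0.0000·(-4) + (-0.7845)·(-2) + (-0.1961)·1 = 2.5495; e_2·v_3 = 0.7442·2 + 0.1792·(-4) + 0.4410·(-2) + 0.4686·1 = 0.3583.
u_3 = v_3 − 2.5495·e_1 − 0.3583·e_2 = (0.2333, -4.0642, -0.1580, 1.3321).
‖u_3‖ = 4.2862, so e_3 = (0.0544, -0.9482, -0.0369, 0.3108).

Q = [[0.5883, 0.7442, 0.0544], [0.0000, 0.1792, -0.9482], [-0.7845, 0.4410, -0.0369], [-0.1961, 0.4686, 0.3108]], R = [[5.0990, -1.9612, 2.5495], [0.0000, 5.5816, 0.3583], [0.0000, 0.0000, 4.2862]]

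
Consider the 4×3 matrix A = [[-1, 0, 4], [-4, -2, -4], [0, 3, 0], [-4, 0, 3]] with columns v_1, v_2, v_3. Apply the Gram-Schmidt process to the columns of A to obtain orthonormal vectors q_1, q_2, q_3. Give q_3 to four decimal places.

v_1 = (-1, -4, 0, -4); ‖v_1‖ = 5.7446, so q_1 = (-0.1741, -0.6963, 0.0000, -0.6963).
q_1·v_2 = (-0.1741)·0 + (-0.6963)·(-2) + 0.0000·3 + (-0.6963)·0 = 1.3926.
u_2 = v_2 − 1.3926·q_1 = (0.2424, -1.0303, 3.0000, 0.9697).
‖u_2‖ = 3.3257, so q_2 = (0.0729, -0.3098, 0.9021, 0.2916).
q_1·v_3 = (-0.1741)·4 + (-0.6963)·(-4) + 0.0000·0 + (-0.6963)·3 = 0.0000; q_2·v_3 = 0.0729·4 + (-0.3098)·(-4) + 0.9021·0 + 0.2916·3 = 2.4055.
u_3 = v_3 − 0.0000·q_1 − 2.4055·q_2 = (3.8247, -3.2548, -2.1699, 2.2986).
‖u_3‖ = 5.9341, so q_3 = (0.6445, -0.5485, -0.3657, 0.3874).

q_3 = (0.6445, -0.5485, -0.3657, 0.3874)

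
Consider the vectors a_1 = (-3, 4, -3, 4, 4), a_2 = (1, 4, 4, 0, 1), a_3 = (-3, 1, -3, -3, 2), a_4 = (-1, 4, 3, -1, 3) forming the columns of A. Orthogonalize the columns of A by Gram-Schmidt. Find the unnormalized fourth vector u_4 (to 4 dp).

a_1 = (-3, 4, -3, 4, 4); ‖a_1‖ = 8.1240, so q_1 = (-0.3693, 0.4924, -0.3693, 0.4924, 0.4924).
q_1·a_2 = (-0.3693)·1 + 0.4924·4 + (-0.3693)·4 + 0.4924·0 + 0.4924·1 = 0.6155.
u_2 = a_2 − 0.6155·q_1 = (1.2273, 3.6970, 4.2273, -0.3030, 0.6970).
‖u_2‖ = 5.7984, so q_2 = (0.2117, 0.6376, 0.7290, -0.0523, 0.1202).
q_1·a_3 = (-0.3693)·(-3) + 0.4924·1 + (-0.3693)·(-3) + 0.4924·(-3) + 0.4924·2 = 2.2156; q_2·a_3 = 0.2117·(-3) + 0.6376·1 + 0.7290·(-3) + (-0.0523)·(-3) + 0.1202·2 = -1.7873.
u_3 = a_3 − 2.2156·q_1 + 1.7873·q_2 = (-1.8035, 1.0487, -0.8788, -4.1843, 1.1239).
‖u_3‖ = 4.8884, so q_3 = (-0.3689, 0.2145, -0.1798, -0.8560, 0.2299).
q_1·a_4 = (-0.3693)·(-1) + 0.4924·4 + (-0.3693)·3 + 0.4924·(-1) + 0.4924·3 = 2.2156; q_2·a_4 = 0.2117·(-1) + 0.6376·4 + 0.7290·3 + (-0.0523)·(-1) + 0.1202·3 = 4.9387; q_3·a_4 = (-0.3689)·(-1) + 0.2145·4 + (-0.1798)·3 + (-0.8560)·(-1) + 0.2299·3 = 2.2335.
u_4 = a_4 − 2.2156·q_1 − 4.9387·q_2 − 2.2335·q_3 = (-0.4031, -0.7189, 0.6192, 0.0790, 0.8019).

u_4 = (-0.4031, -0.7189, 0.6192, 0.0790, 0.8019)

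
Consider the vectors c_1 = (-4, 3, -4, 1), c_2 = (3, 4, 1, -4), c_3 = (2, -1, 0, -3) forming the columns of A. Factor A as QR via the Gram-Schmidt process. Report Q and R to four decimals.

c_1 = (-4, 3, -4, 1); ‖c_1‖ = 6.4807, so q_1 = (-0.6172, 0.4629, -0.6172, 0.1543).
q_1·c_2 = (-0.6172)·3 + 0.4629·4 + (-0.6172)·1 + 0.1543·(-4) = -1.2344.
u_2 = c_2 + 1.2344·q_1 = (2.2381, 4.5714, 0.2381, -3.8095).
‖u_2‖ = 6.3621, so q_2 = (0.3518, 0.7185, 0.0374, -0.5988).
q_1·c_3 = (-0.6172)·2 + 0.4629·(-1) + (-0.6172)·0 + 0.1543·(-3) = -2.1602; q_2·c_3 = 0.3518·2 + 0.7185·(-1) + 0.0374·0 + (-0.5988)·(-3) = 1.7814.
u_3 = c_3 + 2.1602·q_1 − 1.7814·q_2 = (0.0400, -1.2800, -1.4000, -1.6000).
‖u_3‖ = 2.4819, so q_3 = (0.0161, -0.5157, -0.5641, -0.6447).

Q = [[-0.6172, 0.3518, 0.0161], [0.4629, 0.7185, -0.5157], [-0.6172, 0.0374, -0.5641], [0.1543, -0.5988, -0.6447]], R = [[6.4807, -1.2344, -2.1602], [0.0000, 6.3621, 1.7814], [0.0000, 0.0000, 2.4819]]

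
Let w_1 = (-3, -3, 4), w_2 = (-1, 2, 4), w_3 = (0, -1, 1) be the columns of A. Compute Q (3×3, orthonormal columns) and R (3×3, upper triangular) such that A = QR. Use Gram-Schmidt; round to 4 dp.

e_1 = w_1/‖w_1‖ = (-3, -3, 4)/5.8310 = (-0.5145, -0.5145, 0.6860).
r_{12} = e_1·w_2 = 2.2295.
u_2 = w_2 − 2.2295·e_1 = (0.1471, 3.1471, 2.4706).
‖u_2‖ = 4.0037, so e_2 = (0.0367, 0.7860, 0.6171).
r_{13} = e_1·w_3 = 1.2005; r_{23} = e_2·w_3 = -0.1690.
u_3 = w_3 − 1.2005·e_1 + 0.1690·e_2 = (0.6239, -0.2495, 0.2807).
‖u_3‖ = 0.7282, so e_3 = (0.8567, -0.3427, 0.3855).

Q = [[-0.5145, 0.0367, 0.8567], [-0.5145, 0.7860, -0.3427], [0.6860, 0.6171, 0.3855]], R = [[5.8310, 2.2295, 1.2005], [0.0000, 4.0037, -0.1690], [0.0000, 0.0000, 0.7282]]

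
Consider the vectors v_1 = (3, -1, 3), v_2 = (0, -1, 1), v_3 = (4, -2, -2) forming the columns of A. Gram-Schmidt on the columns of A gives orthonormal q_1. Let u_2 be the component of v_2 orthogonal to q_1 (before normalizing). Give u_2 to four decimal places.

v_1 = (3, -1, 3); ‖v_1‖ = 4.3589, so q_1 = (0.6882, -0.2294, 0.6882).
q_1·v_2 = 0.6882·0 + (-0.2294)·(-1) + 0.6882·1 = 0.9177.
u_2 = v_2 − 0.9177·q_1 = (-0.6316, -0.7895, 0.3684).

u_2 = (-0.6316, -0.7895, 0.3684)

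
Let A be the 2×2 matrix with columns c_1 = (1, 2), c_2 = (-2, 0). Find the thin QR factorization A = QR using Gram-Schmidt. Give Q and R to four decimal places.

Q = [[0.4472, -0.8944], [0.8944, 0.4472]], R = [[2.2361, -0.8944], [0.0000, 1.7889]]

c_1 = (1, 2); ‖c_1‖ = 2.2361, so e_1 = (0.4472, 0.8944).
e_1·c_2 = 0.4472·(-2) + 0.8944·0 = -0.8944.
u_2 = c_2 + 0.8944·e_1 = (-1.6000, 0.8000).
‖u_2‖ = 1.7889, so e_2 = (-0.8944, 0.4472).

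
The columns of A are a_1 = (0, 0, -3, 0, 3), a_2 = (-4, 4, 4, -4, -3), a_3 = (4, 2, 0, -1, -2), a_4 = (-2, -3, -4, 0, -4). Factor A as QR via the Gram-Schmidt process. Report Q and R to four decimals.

q_1 = a_1/‖a_1‖ = (0, 0, -3, 0, 3)/4.2426 = (0.0000, 0.0000, -0.7071, 0.0000, 0.7071).
r_{12} = q_1·a_2 = -4.9497.
u_2 = a_2 + 4.9497·q_1 = (-4.0000, 4.0000, 0.5000, -4.0000, 0.5000).
‖u_2‖ = 6.9642, so q_2 = (-0.5744, 0.5744, 0.0718, -0.5744, 0.0718).
r_{13} = q_1·a_3 = -1.4142; r_{23} = q_2·a_3 = -0.7180.
u_3 = a_3 + 1.4142·q_1 + 0.7180·q_2 = (3.5876, 2.4124, -0.9485, -1.4124, -0.9485).
‖u_3‖ = 4.7418, so q_3 = (0.7566, 0.5087, -0.2000, -0.2979, -0.2000).
r_{14} = q_1·a_4 = 0.0000; r_{24} = q_2·a_4 = -1.1487; r_{34} = q_3·a_4 = -1.4393.
u_4 = a_4 + 0.0000·q_1 + 1.1487·q_2 + 1.4393·q_3 = (-1.5708, -1.6080, -4.2054, -1.0885, -4.2054).
‖u_4‖ = 6.4505, so q_4 = (-0.2435, -0.2493, -0.6520, -0.1687, -0.6520).

Q = [[0.0000, -0.5744, 0.7566, -0.2435], [0.0000, 0.5744, 0.5087, -0.2493], [-0.7071, 0.0718, -0.2000, -0.6520], [0.0000, -0.5744, -0.2979, -0.1687], [0.7071, 0.0718, -0.2000, -0.6520]], R = [[4.2426, -4.9497, -1.4142, 0.0000], [0.0000, 6.9642, -0.7180, -1.1487], [0.0000, 0.0000, 4.7418, -1.4393], [0.0000, 0.0000, 0.0000, 6.4505]]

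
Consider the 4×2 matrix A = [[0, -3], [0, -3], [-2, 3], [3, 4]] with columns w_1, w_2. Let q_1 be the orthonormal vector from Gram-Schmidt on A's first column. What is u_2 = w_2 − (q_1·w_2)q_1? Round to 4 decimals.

u_2 = (-3.0000, -3.0000, 3.9231, 2.6154)

w_1 = (0, 0, -2, 3); ‖w_1‖ = 3.6056, so q_1 = (0.0000, 0.0000, -0.5547, 0.8321).
q_1·w_2 = 0.0000·(-3) + 0.0000·(-3) + (-0.5547)·3 + 0.8321·4 = 1.6641.
u_2 = w_2 − 1.6641·q_1 = (-3.0000, -3.0000, 3.9231, 2.6154).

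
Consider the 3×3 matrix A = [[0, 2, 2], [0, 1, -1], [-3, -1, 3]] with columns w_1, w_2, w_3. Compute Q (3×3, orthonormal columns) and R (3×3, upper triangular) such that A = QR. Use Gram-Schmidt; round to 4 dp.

w_1 = (0, 0, -3); ‖w_1‖ = 3.0000, so e_1 = (0.0000, 0.0000, -1.0000).
e_1·w_2 = 0.0000·2 + 0.0000·1 + (-1.0000)·(-1) = 1.0000.
u_2 = w_2 − 1.0000·e_1 = (2.0000, 1.0000, 0.0000).
‖u_2‖ = 2.2361, so e_2 = (0.8944, 0.4472, 0.0000).
e_1·w_3 = 0.0000·2 + 0.0000·(-1) + (-1.0000)·3 = -3.0000; e_2·w_3 = 0.8944·2 + 0.4472·(-1) + 0.0000·3 = 1.3416.
u_3 = w_3 + 3.0000·e_1 − 1.3416·e_2 = (0.8000, -1.6000, 0.0000).
‖u_3‖ = 1.7889, so e_3 = (0.4472, -0.8944, 0.0000).

Q = [[0.0000, 0.8944, 0.4472], [0.0000, 0.4472, -0.8944], [-1.0000, 0.0000, 0.0000]], R = [[3.0000, 1.0000, -3.0000], [0.0000, 2.2361, 1.3416], [0.0000, 0.0000, 1.7889]]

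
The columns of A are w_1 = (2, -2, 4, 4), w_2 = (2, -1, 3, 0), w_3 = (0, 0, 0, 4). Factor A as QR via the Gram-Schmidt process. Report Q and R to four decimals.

Q = [[0.3162, 0.4529, 0.6013], [-0.3162, -0.0412, 0.7516], [0.6325, 0.4940, -0.1503], [0.6325, -0.7410, 0.2255]], R = [[6.3246, 2.8460, 2.5298], [0.0000, 2.4290, -2.9642], [0.0000, 0.0000, 0.9020]]

q_1 = w_1/‖w_1‖ = (2, -2, 4, 4)/6.3246 = (0.3162, -0.3162, 0.6325, 0.6325).
r_{12} = q_1·w_2 = 2.8460.
u_2 = w_2 − 2.8460·q_1 = (1.1000, -0.1000, 1.2000, -1.8000).
‖u_2‖ = 2.4290, so q_2 = (0.4529, -0.0412, 0.4940, -0.7410).
r_{13} = q_1·w_3 = 2.5298; r_{23} = q_2·w_3 = -2.9642.
u_3 = w_3 − 2.5298·q_1 + 2.9642·q_2 = (0.5424, 0.6780, -0.1356, 0.2034).
‖u_3‖ = 0.9020, so q_3 = (0.6013, 0.7516, -0.1503, 0.2255).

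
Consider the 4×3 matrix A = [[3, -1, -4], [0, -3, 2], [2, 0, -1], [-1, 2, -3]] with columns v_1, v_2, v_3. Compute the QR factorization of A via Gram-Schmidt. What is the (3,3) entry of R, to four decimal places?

v_1 = (3, 0, 2, -1); ‖v_1‖ = 3.7417, so q_1 = (0.8018, 0.0000, 0.5345, -0.2673).
q_1·v_2 = 0.8018·(-1) + 0.0000·(-3) + 0.5345·0 + (-0.2673)·2 = -1.3363.
u_2 = v_2 + 1.3363·q_1 = (0.0714, -3.0000, 0.7143, 1.6429).
‖u_2‖ = 3.4949, so q_2 = (0.0204, -0.8584, 0.2044, 0.4701).
q_1·v_3 = 0.8018·(-4) + 0.0000·2 + 0.5345·(-1) + (-0.2673)·(-3) = -2.9399; q_2·v_3 = 0.0204·(-4) + (-0.8584)·2 + 0.2044·(-1) + 0.4701·(-3) = -3.4131.
u_3 = v_3 + 2.9399·q_1 + 3.4131·q_2 = (-1.5731, -0.9298, 1.2690, -2.1813).
r_{33} = ‖u_3‖ = 3.1157.

r_{33} = 3.1157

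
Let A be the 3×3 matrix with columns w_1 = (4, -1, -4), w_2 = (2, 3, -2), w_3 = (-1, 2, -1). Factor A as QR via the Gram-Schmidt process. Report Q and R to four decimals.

w_1 = (4, -1, -4); ‖w_1‖ = 5.7446, so q_1 = (0.6963, -0.1741, -0.6963).
q_1·w_2 = 0.6963·2 + (-0.1741)·3 + (-0.6963)·(-2) = 2.2630.
u_2 = w_2 − 2.2630·q_1 = (0.4242, 3.3939, -0.4242).
‖u_2‖ = 3.4466, so q_2 = (0.1231, 0.9847, -0.1231).
q_1·w_3 = 0.6963·(-1) + (-0.1741)·2 + (-0.6963)·(-1) = -0.3482; q_2·w_3 = 0.1231·(-1) + 0.9847·2 + (-0.1231)·(-1) = 1.9695.
u_3 = w_3 + 0.3482·q_1 − 1.9695·q_2 = (-1.0000, 0.0000, -1.0000).
‖u_3‖ = 1.4142, so q_3 = (-0.7071, 0.0000, -0.7071).

Q = [[0.6963, 0.1231, -0.7071], [-0.1741, 0.9847, 0.0000], [-0.6963, -0.1231, -0.7071]], R = [[5.7446, 2.2630, -0.3482], [0.0000, 3.4466, 1.9695], [0.0000, 0.0000, 1.4142]]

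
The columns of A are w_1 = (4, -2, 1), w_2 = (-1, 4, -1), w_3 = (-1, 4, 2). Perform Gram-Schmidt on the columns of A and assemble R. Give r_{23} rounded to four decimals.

r_{23} = 2.7925

w_1 = (4, -2, 1); ‖w_1‖ = 4.5826, so e_1 = (0.8729, -0.4364, 0.2182).
e_1·w_2 = 0.8729·(-1) + (-0.4364)·4 + 0.2182·(-1) = -2.8368.
u_2 = w_2 + 2.8368·e_1 = (1.4762, 2.7619, -0.3810).
‖u_2‖ = 3.1547, so e_2 = (0.4679, 0.8755, -0.1208).
r_{23} = e_2·w_3 = 2.7925.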